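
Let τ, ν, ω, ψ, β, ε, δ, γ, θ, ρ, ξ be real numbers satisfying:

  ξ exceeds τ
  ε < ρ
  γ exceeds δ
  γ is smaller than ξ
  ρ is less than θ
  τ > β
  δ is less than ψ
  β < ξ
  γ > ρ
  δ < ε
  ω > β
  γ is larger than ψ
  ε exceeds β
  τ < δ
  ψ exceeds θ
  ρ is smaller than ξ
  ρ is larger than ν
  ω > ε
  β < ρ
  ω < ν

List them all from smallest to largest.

β < τ < δ < ε < ω < ν < ρ < θ < ψ < γ < ξ

Each adjacent pair is fixed by a given relation: β < τ; τ < δ; δ < ε; ε < ω; ω < ν; ν < ρ; ρ < θ; θ < ψ; ψ < γ; γ < ξ. Chaining them end to end gives the full order.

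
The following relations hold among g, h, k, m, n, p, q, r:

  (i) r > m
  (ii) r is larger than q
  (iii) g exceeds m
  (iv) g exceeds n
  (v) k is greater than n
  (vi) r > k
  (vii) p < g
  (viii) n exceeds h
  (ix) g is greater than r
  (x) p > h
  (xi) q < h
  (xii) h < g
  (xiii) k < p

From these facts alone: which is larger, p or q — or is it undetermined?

p

Following the relations from q: q < h < n < k < p.
So p is larger.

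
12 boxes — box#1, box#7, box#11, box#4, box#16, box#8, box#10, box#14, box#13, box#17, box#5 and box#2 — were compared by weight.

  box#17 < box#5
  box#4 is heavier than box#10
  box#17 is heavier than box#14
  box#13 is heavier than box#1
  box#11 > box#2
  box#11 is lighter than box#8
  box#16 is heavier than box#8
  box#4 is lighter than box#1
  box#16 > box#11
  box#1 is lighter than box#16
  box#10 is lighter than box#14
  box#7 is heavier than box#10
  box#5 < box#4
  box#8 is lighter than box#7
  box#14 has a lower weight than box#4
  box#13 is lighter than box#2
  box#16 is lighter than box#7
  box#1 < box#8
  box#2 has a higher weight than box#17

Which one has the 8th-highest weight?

Piecing the relations together gives one ordering: box#10 < box#14 < box#17 < box#5 < box#4 < box#1 < box#13 < box#2 < box#11 < box#8 < box#16 < box#7.
Counting 8 from the largest end gives box#4.

box#4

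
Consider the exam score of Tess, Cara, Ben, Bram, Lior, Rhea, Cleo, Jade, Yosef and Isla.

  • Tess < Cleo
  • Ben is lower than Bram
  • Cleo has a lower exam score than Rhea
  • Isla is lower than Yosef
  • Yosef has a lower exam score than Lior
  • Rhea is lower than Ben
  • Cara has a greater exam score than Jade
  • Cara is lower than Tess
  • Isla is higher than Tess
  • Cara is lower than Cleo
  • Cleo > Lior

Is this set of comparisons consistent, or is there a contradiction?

Every relation is compatible with Jade < Cara < Tess < Isla < Yosef < Lior < Cleo < Rhea < Ben < Bram; the set is consistent.

consistent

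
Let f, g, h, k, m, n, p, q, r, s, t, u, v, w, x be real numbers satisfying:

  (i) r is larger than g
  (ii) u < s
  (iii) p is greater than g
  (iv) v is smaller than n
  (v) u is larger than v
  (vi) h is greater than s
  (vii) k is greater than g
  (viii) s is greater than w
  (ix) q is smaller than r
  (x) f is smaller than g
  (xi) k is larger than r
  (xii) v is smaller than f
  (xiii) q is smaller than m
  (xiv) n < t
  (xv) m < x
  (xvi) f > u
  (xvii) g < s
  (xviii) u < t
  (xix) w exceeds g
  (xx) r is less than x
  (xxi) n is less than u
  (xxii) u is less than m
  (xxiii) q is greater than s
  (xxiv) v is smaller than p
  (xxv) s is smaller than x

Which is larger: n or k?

k

Chaining the given relations: n < u < f < g < w < s < q < r < k.
So n < k; k is the larger of the two.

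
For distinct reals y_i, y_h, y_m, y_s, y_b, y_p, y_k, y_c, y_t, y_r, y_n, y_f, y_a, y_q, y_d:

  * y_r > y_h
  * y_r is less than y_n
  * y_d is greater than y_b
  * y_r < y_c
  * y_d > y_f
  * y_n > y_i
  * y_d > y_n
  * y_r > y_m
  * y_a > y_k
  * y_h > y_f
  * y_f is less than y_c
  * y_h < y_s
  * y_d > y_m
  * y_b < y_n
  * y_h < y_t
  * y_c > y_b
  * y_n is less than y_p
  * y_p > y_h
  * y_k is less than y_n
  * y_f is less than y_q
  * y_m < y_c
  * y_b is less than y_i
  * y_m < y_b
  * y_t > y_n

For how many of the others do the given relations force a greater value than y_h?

7

From y_h the given relations immediately reach y_r, y_p, y_s, y_t.
From those, y_n, y_c — 6 in total.
From those, y_d — 7 in total.
No other element is forced above y_h by the given relations, so the count is 7.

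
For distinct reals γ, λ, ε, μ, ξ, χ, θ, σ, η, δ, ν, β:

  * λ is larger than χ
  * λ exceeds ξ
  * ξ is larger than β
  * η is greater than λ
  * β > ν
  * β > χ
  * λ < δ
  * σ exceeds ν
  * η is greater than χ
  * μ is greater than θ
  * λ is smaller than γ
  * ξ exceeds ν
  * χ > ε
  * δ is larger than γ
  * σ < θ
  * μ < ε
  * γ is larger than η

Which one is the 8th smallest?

ξ

Chaining the given pairs: ν < σ < θ < μ < ε < χ < β < ξ < λ < η < γ < δ.
The 8th smallest is ξ.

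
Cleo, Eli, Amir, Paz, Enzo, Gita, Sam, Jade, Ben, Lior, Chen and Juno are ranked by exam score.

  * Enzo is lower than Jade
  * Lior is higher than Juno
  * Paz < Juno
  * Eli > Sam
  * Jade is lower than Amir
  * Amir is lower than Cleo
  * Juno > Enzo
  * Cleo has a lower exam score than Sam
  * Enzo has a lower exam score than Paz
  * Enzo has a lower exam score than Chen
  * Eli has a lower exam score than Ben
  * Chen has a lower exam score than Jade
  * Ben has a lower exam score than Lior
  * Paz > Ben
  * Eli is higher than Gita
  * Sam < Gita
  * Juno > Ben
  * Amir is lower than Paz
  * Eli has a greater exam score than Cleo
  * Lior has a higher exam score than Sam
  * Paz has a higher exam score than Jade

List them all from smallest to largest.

The consecutive links are each given: Enzo < Chen; Chen < Jade; Jade < Amir; Amir < Cleo; Cleo < Sam; Sam < Gita; Gita < Eli; Eli < Ben; Ben < Paz; Paz < Juno; Juno < Lior.

Enzo < Chen < Jade < Amir < Cleo < Sam < Gita < Eli < Ben < Paz < Juno < Lior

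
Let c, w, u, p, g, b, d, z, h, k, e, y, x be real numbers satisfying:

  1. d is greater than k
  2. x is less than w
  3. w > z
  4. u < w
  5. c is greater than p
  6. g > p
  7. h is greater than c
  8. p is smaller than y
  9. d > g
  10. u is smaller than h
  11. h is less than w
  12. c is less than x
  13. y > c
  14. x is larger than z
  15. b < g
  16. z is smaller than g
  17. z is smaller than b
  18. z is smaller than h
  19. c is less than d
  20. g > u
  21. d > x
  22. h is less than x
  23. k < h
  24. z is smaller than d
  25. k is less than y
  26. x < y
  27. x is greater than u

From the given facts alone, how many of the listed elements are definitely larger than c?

Directly above c: h, x, y, d.
One step further: w (5 so far).
Nothing else is reachable above c; 5 in all.

5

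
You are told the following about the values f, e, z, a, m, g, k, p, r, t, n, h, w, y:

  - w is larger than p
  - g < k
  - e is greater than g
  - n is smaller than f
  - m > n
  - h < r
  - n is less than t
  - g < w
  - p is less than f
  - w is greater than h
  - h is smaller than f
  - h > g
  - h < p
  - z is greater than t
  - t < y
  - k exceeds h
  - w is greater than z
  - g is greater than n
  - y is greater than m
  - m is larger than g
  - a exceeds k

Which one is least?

g is not least since n < g; t is not least since n < t; h is not least since g < h; p is not least since h < p; e is not least since g < e; k is not least since g < k; f is not least since h < f; m is not least since n < m; z is not least since t < z; y is not least since t < y; a is not least since k < a; w is not least since p < w; r is not least since h < r.
Only n has nothing below it, so n is the least.

n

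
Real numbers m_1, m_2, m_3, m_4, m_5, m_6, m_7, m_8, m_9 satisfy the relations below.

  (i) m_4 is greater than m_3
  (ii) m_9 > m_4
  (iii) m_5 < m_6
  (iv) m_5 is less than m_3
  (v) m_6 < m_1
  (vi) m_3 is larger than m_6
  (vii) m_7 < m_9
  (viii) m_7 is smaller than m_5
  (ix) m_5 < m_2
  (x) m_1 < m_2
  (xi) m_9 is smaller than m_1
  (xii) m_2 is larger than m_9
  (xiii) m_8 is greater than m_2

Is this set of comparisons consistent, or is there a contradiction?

The single ordering m_7 < m_5 < m_6 < m_3 < m_4 < m_9 < m_1 < m_2 < m_8 satisfies every listed relation, so no contradiction arises.

consistent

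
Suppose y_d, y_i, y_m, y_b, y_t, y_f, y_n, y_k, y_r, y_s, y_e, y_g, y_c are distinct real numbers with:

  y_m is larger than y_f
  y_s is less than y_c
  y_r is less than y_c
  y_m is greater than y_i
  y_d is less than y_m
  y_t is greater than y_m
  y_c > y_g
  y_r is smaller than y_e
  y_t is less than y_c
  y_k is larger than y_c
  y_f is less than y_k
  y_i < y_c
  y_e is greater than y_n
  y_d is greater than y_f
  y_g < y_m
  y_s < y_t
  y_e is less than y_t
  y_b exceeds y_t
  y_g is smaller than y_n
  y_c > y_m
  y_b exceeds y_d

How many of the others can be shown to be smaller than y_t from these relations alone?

The elements the relations force below y_t are y_g, y_f, y_s, y_n, y_d, y_i, y_m, y_r, y_e — no chain reaches any other.
That is 9.

9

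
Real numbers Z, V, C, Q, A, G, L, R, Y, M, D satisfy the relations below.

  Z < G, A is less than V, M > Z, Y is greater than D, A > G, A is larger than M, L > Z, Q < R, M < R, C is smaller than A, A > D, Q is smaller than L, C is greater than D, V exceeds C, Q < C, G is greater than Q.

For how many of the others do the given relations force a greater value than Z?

From Z the given relations immediately reach M, G, L.
From those, A, R — 5 in total.
From those, V — 6 in total.
No other element is forced above Z by the given relations, so the count is 6.

6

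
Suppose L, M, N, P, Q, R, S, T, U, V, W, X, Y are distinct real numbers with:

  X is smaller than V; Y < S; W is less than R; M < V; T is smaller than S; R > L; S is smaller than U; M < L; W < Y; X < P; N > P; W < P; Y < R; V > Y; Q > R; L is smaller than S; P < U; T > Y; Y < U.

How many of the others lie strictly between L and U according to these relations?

The relations place L below U. An element lies strictly between them when it is forced above L and also forced below U.
Above L: {S, R, Q}. Below U: {X, W, M, Y, T, P, S}.
Intersection: {S} — 1.

1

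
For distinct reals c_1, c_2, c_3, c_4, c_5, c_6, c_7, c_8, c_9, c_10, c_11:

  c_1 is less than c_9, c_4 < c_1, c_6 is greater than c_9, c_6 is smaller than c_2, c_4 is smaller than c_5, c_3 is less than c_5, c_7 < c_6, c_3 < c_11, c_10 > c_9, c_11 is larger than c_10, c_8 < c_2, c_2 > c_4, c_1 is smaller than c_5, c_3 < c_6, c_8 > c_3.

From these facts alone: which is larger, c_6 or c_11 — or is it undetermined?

Following every chain through c_6: above c_6 we get c_2; below c_6 we get c_3, c_4, c_1, c_9, c_7.
c_11 is not reached, and no chain runs the other way from c_11 to c_6.
So the given relations leave the order of c_6 and c_11 undetermined.

undetermined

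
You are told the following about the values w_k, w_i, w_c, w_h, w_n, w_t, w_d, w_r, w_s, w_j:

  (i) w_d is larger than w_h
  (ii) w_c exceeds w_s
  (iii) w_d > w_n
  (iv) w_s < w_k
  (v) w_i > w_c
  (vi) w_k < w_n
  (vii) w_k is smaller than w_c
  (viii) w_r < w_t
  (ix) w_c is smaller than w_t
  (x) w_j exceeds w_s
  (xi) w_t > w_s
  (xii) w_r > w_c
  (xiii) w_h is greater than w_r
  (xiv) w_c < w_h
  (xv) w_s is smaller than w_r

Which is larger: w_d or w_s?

w_s < w_k and w_k < w_c give w_s < w_c.
With w_c < w_r: w_s < w_k < w_c < w_r.
With w_r < w_h: w_s < w_k < w_c < w_r < w_h.
Then w_h < w_d extends the chain to w_d.
So w_s < w_d; w_d is the larger of the two.

w_d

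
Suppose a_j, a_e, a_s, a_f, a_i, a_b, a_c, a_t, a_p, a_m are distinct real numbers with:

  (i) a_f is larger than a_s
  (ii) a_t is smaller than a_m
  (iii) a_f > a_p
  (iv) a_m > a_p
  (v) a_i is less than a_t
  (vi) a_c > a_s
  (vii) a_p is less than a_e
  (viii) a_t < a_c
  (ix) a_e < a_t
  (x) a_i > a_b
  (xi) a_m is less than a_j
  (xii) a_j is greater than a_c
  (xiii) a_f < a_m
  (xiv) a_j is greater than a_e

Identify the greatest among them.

a_j

a_b is not greatest since a_b < a_i; a_p is not greatest since a_p < a_m; a_s is not greatest since a_s < a_f; a_i is not greatest since a_i < a_t; a_e is not greatest since a_e < a_j; a_t is not greatest since a_t < a_m; a_c is not greatest since a_c < a_j; a_f is not greatest since a_f < a_m; a_m is not greatest since a_m < a_j.
Only a_j has nothing above it, so a_j is the greatest.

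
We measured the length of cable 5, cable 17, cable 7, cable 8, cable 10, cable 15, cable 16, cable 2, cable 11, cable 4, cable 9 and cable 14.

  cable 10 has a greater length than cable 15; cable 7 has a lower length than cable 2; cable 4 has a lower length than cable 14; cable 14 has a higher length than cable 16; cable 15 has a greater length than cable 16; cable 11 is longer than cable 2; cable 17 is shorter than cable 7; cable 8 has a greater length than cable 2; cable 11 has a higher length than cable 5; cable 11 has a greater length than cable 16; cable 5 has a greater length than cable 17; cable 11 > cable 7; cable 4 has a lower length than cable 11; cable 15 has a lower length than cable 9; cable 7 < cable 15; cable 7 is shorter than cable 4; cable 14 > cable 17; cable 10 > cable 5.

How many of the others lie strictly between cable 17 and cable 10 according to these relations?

3

Chaining upward from cable 17 reaches: cable 7, cable 4, cable 5, cable 14, cable 15, cable 2, cable 11, cable 8, cable 9.
Chaining downward from cable 10 reaches: cable 7, cable 16, cable 5, cable 15.
Strictly between cable 17 and cable 10 are those in both lists: cable 7, cable 5, cable 15 — 3 elements.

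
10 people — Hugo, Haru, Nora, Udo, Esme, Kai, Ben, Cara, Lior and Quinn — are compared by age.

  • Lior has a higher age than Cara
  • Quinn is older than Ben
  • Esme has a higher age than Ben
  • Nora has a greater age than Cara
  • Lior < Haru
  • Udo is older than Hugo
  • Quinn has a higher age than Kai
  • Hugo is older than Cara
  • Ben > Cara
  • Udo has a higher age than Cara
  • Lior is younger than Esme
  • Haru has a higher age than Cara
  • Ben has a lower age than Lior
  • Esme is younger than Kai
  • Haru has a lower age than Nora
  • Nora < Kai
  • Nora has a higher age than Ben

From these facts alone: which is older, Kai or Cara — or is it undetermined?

Cara < Lior and Lior < Haru give Cara < Haru.
Then Haru < Nora extends the chain to Nora.
Then Nora < Kai extends the chain to Kai.
So Kai is older.

Kai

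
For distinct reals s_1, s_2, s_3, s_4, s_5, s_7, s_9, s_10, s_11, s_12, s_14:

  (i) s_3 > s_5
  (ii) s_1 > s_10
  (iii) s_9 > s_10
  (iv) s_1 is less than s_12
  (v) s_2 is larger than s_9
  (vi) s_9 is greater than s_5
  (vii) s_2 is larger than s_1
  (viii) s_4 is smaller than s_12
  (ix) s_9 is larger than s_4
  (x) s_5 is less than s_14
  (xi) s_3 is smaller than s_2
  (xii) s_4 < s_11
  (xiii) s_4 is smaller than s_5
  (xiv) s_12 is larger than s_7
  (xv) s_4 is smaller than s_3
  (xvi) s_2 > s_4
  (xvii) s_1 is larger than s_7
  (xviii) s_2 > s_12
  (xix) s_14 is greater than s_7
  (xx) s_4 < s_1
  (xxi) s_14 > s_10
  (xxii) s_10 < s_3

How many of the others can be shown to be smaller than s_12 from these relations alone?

From s_12 the given relations immediately reach s_7, s_4, s_1.
From those, s_10 — 4 in total.
Nothing else is reachable below s_12; 4 in all.

4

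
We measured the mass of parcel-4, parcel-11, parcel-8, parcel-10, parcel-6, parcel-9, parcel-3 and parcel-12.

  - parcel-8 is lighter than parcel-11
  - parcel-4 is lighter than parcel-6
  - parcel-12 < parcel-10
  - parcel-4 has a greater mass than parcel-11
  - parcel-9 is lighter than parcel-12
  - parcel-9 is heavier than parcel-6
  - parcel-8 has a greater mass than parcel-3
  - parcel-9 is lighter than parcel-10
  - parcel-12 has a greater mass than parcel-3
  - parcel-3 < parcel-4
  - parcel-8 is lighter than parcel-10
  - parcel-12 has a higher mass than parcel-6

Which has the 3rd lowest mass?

parcel-11

The consecutive relations fix a unique order: parcel-3 < parcel-8 < parcel-11 < parcel-4 < parcel-6 < parcel-9 < parcel-12 < parcel-10.
Counting 3 from the smallest end gives parcel-11.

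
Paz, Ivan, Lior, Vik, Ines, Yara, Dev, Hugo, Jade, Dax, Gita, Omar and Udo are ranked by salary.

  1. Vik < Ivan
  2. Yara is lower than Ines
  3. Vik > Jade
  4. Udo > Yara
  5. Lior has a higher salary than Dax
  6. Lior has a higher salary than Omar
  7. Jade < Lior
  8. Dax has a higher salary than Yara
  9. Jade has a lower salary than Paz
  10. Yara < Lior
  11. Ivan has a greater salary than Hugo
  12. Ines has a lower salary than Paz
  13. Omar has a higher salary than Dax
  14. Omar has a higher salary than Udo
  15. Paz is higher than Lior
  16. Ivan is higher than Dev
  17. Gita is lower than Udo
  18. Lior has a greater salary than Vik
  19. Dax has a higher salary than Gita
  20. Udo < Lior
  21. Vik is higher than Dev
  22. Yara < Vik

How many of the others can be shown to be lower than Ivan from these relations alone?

Directly below Ivan: Hugo, Dev, Vik.
One step further: Yara, Jade (5 so far).
No other element is forced below Ivan by the given relations, so the count is 5.

5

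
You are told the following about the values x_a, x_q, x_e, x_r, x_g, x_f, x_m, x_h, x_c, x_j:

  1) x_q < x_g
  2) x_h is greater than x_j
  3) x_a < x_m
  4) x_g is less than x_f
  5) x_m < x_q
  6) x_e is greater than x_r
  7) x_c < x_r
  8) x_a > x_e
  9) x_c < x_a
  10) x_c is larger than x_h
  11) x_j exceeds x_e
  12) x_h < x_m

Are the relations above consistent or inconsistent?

inconsistent

We have x_e < x_j stated directly, yet also x_j < x_h < x_c < x_r < x_e by chaining the others — so x_j < x_e. Contradiction.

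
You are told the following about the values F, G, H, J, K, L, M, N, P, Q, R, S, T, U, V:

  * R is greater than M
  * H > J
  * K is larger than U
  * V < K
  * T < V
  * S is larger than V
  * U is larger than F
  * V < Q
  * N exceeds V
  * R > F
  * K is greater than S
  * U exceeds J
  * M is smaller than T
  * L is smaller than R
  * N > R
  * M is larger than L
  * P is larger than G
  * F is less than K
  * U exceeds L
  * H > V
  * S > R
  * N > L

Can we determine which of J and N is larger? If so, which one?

Following every chain through J: above J we get H, U, K.
N is not reached, and no chain runs the other way from N to J.
So the given relations leave the order of J and N undetermined.

undetermined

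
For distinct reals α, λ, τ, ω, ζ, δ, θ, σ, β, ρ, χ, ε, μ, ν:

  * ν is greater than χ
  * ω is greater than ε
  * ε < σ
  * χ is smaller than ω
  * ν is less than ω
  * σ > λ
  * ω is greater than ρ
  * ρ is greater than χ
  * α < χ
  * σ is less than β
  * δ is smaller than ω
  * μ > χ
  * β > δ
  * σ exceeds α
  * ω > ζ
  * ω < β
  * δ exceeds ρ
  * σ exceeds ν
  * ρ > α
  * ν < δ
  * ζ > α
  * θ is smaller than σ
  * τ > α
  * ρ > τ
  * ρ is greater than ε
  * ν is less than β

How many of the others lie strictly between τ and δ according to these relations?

The relations place τ below δ. An element lies strictly between them when it is forced above τ and also forced below δ.
Above τ: {ρ, ω, β}. Below δ: {α, χ, ε, ν, ρ}.
Intersection: {ρ} — 1.

1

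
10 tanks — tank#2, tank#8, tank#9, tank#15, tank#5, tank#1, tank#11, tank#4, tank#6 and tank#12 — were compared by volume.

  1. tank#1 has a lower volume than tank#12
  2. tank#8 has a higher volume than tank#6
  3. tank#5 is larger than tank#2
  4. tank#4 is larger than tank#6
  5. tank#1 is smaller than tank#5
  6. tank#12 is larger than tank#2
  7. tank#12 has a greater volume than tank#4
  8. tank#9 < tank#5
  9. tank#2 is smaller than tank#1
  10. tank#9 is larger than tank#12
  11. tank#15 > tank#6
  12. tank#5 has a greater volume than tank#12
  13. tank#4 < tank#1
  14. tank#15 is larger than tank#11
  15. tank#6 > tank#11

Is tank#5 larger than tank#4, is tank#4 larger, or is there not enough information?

tank#5

tank#4 < tank#1 and tank#1 < tank#12 give tank#4 < tank#12.
With tank#12 < tank#9: tank#4 < tank#1 < tank#12 < tank#9.
With tank#9 < tank#5: tank#4 < tank#1 < tank#12 < tank#9 < tank#5.
So tank#5 is larger.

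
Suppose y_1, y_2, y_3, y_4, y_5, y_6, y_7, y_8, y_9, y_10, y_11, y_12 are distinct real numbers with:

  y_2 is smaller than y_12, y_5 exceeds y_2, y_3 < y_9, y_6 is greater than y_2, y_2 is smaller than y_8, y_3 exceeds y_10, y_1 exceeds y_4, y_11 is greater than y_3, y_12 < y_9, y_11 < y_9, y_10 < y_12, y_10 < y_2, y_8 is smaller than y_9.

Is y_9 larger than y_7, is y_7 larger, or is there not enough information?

undetermined

Following every chain through y_7: nothing is chained to y_7.
y_9 is not reached, and no chain runs the other way from y_9 to y_7.
So the given relations leave the order of y_7 and y_9 undetermined.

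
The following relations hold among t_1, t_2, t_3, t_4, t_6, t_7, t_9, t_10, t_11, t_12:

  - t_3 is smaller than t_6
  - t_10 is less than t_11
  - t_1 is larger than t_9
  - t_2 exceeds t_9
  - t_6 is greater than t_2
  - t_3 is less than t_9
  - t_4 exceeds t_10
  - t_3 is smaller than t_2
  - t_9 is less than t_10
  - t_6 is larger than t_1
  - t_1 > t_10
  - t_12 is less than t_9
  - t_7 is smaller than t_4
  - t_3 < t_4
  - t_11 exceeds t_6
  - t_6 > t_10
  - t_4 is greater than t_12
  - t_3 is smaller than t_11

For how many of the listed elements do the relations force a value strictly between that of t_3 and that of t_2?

1

The relations place t_3 below t_2. An element lies strictly between them when it is forced above t_3 and also forced below t_2.
Above t_3: {t_9, t_10, t_1, t_6, t_4, t_11}. Below t_2: {t_12, t_9}.
Intersection: {t_9} — 1.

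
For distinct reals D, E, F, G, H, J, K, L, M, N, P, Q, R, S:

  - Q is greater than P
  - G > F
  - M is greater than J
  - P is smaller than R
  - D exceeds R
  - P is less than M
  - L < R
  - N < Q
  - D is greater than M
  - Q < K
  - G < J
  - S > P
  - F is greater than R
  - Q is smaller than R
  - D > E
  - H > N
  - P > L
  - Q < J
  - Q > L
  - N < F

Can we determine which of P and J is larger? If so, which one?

J

Link the given pairs in sequence: P < Q; Q < R; R < F; F < G; G < J.
Chaining these gives P < Q < R < F < G < J.
So J is larger.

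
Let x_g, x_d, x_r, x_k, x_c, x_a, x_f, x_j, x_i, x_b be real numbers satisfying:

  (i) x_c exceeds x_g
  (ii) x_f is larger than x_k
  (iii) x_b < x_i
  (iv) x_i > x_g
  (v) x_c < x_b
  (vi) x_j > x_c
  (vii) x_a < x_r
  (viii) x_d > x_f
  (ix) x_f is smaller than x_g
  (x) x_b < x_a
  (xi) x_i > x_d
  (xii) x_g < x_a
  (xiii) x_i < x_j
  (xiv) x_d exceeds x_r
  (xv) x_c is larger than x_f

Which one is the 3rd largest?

Chaining the given pairs: x_k < x_f < x_g < x_c < x_b < x_a < x_r < x_d < x_i < x_j.
Counting 3 from the largest end gives x_d.

x_d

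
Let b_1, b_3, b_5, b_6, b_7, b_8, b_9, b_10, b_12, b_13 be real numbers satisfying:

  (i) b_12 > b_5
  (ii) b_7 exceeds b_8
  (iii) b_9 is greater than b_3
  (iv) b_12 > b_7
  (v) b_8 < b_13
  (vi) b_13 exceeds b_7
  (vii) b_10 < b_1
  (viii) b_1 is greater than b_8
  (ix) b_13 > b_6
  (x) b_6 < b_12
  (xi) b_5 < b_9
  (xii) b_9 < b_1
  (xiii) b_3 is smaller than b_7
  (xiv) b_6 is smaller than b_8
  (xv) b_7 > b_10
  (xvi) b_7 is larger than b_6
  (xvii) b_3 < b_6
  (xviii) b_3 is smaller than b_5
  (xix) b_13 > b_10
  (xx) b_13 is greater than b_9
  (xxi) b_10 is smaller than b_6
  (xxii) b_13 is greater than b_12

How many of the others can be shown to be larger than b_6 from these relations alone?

5

The elements the relations force above b_6 are b_8, b_7, b_12, b_13, b_1 — no chain reaches any other.
That is 5.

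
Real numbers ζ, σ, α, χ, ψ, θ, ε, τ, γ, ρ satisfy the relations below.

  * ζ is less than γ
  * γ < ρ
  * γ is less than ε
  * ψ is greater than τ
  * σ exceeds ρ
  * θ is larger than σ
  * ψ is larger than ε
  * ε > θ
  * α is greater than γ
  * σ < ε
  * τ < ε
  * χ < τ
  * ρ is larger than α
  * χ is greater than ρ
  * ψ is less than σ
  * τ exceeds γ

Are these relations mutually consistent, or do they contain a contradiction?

Chaining the given relations yields ψ < σ < θ < ε, so ψ < ε. But one relation states ε < ψ. These cannot both hold.

inconsistent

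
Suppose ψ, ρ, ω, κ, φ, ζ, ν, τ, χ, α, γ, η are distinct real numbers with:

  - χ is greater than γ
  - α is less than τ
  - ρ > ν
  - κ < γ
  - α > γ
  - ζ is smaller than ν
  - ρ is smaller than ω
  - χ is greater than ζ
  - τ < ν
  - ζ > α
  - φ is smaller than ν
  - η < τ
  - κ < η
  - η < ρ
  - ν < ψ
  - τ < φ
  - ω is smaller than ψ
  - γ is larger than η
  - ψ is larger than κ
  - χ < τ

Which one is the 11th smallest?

ω

Chaining the given pairs: κ < η < γ < α < ζ < χ < τ < φ < ν < ρ < ω < ψ.
Counting 11 from the smallest end gives ω.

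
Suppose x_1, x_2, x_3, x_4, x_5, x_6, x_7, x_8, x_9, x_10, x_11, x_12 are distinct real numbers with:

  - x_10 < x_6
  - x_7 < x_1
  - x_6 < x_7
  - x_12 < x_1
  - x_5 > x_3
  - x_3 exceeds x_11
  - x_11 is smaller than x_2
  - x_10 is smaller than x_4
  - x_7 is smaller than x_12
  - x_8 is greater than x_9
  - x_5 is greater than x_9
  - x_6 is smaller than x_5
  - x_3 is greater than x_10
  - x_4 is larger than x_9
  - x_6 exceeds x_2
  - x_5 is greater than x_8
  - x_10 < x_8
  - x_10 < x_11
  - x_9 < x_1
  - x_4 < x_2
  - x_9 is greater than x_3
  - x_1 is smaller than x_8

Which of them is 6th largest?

x_6

Piecing the relations together gives one ordering: x_10 < x_11 < x_3 < x_9 < x_4 < x_2 < x_6 < x_7 < x_12 < x_1 < x_8 < x_5.
Counting 6 from the largest end gives x_6.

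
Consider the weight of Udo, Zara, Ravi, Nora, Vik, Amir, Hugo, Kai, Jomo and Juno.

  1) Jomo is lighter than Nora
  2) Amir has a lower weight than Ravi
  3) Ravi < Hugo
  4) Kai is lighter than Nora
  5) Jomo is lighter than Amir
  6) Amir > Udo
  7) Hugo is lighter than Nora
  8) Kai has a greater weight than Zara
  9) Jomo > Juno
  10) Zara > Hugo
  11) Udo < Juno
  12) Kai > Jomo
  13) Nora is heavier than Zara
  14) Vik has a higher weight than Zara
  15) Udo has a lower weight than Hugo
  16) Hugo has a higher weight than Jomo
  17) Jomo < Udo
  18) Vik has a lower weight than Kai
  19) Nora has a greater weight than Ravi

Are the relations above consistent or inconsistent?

inconsistent

We have Jomo < Udo stated directly, yet also Udo < Juno < Jomo by chaining the others — so Udo < Jomo. Contradiction.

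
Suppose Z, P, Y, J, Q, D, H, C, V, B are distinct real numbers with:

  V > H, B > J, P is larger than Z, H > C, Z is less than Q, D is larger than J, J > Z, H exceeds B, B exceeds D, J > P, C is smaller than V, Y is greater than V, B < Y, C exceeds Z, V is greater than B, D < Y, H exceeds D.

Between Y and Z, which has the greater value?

Link the given pairs in sequence: Z < J; J < D; D < B; B < H; H < V; V < Y.
Together: Z < J < D < B < H < V < Y.
So Z < Y; Y is the larger of the two.

Y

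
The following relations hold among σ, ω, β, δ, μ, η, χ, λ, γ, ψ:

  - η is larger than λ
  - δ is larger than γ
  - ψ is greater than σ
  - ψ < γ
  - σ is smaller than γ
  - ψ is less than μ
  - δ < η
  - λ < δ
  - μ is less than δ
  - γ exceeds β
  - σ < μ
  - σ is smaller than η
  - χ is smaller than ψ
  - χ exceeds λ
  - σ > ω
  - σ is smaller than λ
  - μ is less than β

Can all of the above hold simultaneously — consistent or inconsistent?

Every relation is compatible with ω < σ < λ < χ < ψ < μ < β < γ < δ < η; the set is consistent.

consistent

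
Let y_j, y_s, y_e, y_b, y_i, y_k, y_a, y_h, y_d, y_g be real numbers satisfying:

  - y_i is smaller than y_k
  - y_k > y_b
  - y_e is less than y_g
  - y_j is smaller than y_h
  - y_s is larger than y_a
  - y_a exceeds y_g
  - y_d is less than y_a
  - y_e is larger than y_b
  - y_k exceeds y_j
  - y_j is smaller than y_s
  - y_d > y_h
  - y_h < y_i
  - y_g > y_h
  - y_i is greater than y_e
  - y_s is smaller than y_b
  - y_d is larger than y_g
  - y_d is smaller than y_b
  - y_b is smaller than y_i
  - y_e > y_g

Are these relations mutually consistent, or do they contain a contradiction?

Chaining the given relations yields y_g < y_d < y_a < y_s < y_b < y_e, so y_g < y_e. But one relation states y_e < y_g. These cannot both hold.

inconsistent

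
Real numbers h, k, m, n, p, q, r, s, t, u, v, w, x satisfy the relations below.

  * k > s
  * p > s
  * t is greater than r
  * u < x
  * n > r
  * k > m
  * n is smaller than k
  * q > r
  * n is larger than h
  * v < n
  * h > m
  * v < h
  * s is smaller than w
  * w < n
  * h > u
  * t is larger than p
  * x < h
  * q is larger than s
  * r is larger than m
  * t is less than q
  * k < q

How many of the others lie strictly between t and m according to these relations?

1

The relations place m below t. An element lies strictly between them when it is forced above m and also forced below t.
Above m: {r, h, n, k, q}. Below t: {r, s, p}.
Intersection: {r} — 1.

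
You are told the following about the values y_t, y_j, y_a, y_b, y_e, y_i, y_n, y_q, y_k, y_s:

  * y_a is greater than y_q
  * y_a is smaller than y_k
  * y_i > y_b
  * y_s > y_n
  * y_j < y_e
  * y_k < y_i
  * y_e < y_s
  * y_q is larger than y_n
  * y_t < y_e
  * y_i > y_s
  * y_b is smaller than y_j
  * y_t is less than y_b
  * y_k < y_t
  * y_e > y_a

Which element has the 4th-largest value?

y_j

The consecutive relations fix a unique order: y_n < y_q < y_a < y_k < y_t < y_b < y_j < y_e < y_s < y_i.
Counting 4 from the largest end gives y_j.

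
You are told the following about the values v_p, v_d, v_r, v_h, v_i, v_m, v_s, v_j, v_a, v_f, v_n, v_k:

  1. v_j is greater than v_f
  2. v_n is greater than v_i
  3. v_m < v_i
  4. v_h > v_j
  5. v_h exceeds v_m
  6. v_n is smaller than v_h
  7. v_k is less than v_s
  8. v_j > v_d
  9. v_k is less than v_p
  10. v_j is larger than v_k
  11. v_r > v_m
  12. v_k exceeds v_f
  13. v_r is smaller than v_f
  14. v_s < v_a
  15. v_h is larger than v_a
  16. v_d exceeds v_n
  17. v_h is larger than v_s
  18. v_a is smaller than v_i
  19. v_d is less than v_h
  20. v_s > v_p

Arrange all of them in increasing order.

v_m < v_r < v_f < v_k < v_p < v_s < v_a < v_i < v_n < v_d < v_j < v_h

The consecutive links are each given: v_m < v_r; v_r < v_f; v_f < v_k; v_k < v_p; v_p < v_s; v_s < v_a; v_a < v_i; v_i < v_n; v_n < v_d; v_d < v_j; v_j < v_h.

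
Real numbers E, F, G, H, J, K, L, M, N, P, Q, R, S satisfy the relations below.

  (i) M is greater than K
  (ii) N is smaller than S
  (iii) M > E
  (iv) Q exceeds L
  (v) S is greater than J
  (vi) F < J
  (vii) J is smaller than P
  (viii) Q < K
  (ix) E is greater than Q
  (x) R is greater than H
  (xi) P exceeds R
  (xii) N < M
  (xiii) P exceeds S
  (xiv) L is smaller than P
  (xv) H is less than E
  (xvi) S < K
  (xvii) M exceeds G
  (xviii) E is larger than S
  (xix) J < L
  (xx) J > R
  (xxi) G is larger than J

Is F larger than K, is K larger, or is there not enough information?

Link the given pairs in sequence: F < J; J < L; L < Q; Q < K.
Chaining these gives F < J < L < Q < K.
So K is larger.

K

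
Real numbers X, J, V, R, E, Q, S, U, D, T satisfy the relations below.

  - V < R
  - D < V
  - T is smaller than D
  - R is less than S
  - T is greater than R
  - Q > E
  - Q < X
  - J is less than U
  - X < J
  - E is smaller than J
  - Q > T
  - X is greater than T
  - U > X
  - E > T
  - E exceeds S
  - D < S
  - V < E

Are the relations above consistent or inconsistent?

inconsistent

Chaining the given relations yields V < R < T < D, so V < D. But one relation states D < V. These cannot both hold.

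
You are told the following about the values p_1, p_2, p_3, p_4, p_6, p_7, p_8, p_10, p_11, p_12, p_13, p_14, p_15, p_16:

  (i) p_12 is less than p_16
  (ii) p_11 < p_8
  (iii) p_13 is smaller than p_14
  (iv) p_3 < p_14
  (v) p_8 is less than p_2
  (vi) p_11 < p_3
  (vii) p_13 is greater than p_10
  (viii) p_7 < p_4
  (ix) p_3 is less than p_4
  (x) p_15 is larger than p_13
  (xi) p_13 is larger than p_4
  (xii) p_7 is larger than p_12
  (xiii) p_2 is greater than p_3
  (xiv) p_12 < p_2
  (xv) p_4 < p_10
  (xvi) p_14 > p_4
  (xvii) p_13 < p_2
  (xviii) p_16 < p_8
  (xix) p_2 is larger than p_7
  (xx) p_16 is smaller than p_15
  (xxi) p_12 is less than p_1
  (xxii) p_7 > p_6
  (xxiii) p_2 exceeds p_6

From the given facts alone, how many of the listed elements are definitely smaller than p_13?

7

From p_13 the given relations immediately reach p_4, p_10.
From those, p_7, p_3 — 4 in total.
From those, p_6, p_12, p_11 — 7 in total.
Nothing else is reachable below p_13; 7 in all.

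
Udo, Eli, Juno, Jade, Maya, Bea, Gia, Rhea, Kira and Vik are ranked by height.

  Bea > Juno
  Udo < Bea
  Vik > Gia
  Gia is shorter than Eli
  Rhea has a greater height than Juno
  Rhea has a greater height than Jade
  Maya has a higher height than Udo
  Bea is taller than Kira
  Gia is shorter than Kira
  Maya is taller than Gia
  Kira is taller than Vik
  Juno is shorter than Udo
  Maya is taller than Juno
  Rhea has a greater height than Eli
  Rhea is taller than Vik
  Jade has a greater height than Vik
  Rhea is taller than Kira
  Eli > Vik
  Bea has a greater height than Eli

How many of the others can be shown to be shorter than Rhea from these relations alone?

The elements the relations force below Rhea are Gia, Vik, Juno, Kira, Eli, Jade — no chain reaches any other.
That is 6.

6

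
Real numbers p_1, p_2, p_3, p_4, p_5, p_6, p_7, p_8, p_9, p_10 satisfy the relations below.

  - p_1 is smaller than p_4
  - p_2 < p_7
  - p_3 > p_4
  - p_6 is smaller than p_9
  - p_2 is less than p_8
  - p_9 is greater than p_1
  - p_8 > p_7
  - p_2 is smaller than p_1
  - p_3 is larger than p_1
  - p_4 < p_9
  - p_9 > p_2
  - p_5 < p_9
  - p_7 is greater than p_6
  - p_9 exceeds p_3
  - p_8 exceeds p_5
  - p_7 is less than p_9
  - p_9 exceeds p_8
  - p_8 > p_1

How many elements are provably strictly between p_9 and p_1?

Chaining upward from p_1 reaches: p_4, p_3, p_8.
Chaining downward from p_9 reaches: p_2, p_6, p_7, p_4, p_5, p_3, p_8.
Strictly between p_1 and p_9 are those in both lists: p_4, p_3, p_8 — 3 elements.

3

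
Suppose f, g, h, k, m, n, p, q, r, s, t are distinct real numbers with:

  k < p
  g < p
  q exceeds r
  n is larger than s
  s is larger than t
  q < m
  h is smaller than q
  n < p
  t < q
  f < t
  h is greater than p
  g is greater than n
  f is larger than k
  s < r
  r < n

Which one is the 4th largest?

The consecutive relations fix a unique order: k < f < t < s < r < n < g < p < h < q < m.
Counting 4 from the largest end gives p.

p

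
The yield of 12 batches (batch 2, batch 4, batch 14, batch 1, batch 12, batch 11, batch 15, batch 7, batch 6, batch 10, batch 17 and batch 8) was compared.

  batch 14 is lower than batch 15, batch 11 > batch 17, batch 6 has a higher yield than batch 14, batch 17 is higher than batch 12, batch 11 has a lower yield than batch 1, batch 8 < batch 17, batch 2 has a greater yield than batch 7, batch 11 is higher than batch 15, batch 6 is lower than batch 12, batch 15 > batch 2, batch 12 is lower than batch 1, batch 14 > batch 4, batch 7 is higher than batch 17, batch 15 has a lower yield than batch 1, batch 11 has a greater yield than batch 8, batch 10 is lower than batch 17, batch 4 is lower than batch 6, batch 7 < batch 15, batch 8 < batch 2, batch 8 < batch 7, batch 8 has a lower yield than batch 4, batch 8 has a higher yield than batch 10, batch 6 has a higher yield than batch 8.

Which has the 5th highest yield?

batch 7

The consecutive relations fix a unique order: batch 10 < batch 8 < batch 4 < batch 14 < batch 6 < batch 12 < batch 17 < batch 7 < batch 2 < batch 15 < batch 11 < batch 1.
Counting 5 from the largest end gives batch 7.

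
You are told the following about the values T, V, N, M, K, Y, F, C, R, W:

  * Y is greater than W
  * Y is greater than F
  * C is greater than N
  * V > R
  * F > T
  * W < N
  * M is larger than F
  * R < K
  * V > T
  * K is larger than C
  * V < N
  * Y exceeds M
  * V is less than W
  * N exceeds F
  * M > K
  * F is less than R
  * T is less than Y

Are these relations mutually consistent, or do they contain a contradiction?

consistent

The single ordering T < F < R < V < W < N < C < K < M < Y satisfies every listed relation, so no contradiction arises.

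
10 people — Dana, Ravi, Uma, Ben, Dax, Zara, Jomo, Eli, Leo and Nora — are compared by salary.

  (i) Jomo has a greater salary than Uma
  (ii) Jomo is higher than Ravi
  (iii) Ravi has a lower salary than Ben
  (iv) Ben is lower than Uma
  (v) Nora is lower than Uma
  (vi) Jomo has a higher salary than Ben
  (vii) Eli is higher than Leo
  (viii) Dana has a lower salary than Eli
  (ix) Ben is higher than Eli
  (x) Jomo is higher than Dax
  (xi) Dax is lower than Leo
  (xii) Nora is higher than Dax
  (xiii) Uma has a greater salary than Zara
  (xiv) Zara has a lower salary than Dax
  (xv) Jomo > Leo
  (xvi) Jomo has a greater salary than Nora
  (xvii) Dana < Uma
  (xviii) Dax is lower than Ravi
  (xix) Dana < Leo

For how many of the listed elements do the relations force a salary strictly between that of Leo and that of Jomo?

Chaining upward from Leo reaches: Eli, Ben, Uma.
Chaining downward from Jomo reaches: Zara, Dana, Dax, Nora, Eli, Ravi, Ben, Uma.
Strictly between Leo and Jomo are those in both lists: Eli, Ben, Uma — 3 elements.

3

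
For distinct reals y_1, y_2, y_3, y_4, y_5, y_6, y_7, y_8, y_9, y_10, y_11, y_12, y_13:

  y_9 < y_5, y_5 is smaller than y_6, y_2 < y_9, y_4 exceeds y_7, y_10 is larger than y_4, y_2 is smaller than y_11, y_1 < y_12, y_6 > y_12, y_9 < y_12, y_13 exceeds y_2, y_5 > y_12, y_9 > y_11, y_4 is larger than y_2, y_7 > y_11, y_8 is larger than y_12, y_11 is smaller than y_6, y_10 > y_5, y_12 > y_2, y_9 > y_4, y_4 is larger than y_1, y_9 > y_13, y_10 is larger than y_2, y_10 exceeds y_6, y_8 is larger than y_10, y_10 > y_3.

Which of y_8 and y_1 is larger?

y_1 < y_4 and y_4 < y_9 give y_1 < y_9.
With y_9 < y_12: y_1 < y_4 < y_9 < y_12.
With y_12 < y_5: y_1 < y_4 < y_9 < y_12 < y_5.
Then y_5 < y_6 extends the chain to y_6.
With y_6 < y_10: y_1 < y_4 < y_9 < y_12 < y_5 < y_6 < y_10.
Then y_10 < y_8 extends the chain to y_8.
So y_1 < y_8; y_8 is the larger of the two.

y_8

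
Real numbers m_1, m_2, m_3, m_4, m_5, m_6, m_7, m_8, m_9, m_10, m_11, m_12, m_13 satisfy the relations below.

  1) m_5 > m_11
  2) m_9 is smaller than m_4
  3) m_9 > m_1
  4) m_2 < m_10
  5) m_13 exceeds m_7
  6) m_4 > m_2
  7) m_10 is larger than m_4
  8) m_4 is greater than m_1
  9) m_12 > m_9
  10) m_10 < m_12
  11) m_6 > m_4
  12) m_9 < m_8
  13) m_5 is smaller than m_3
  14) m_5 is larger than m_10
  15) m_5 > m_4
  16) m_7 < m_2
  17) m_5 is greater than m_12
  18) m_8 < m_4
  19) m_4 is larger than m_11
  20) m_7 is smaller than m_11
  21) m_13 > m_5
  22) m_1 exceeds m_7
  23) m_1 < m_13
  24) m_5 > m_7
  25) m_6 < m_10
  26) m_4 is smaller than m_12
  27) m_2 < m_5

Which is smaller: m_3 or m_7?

m_7

Link the given pairs in sequence: m_7 < m_1; m_1 < m_9; m_9 < m_8; m_8 < m_4; m_4 < m_6; m_6 < m_10; m_10 < m_5; m_5 < m_3.
Together: m_7 < m_1 < m_9 < m_8 < m_4 < m_6 < m_10 < m_5 < m_3.
So m_7 < m_3; m_7 is the smaller of the two.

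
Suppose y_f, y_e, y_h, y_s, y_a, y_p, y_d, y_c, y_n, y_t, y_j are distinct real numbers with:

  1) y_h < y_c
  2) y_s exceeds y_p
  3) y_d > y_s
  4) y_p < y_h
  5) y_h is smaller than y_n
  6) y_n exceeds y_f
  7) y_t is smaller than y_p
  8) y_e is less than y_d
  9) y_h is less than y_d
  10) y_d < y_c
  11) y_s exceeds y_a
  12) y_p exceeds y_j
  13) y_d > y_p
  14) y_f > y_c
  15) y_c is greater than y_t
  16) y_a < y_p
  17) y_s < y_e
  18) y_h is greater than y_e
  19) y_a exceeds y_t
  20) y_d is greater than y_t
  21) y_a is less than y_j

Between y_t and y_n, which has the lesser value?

Following the relations from y_t: y_t < y_a < y_j < y_p < y_s < y_e < y_h < y_d < y_c < y_f < y_n.
So y_t < y_n; y_t is the smaller of the two.

y_t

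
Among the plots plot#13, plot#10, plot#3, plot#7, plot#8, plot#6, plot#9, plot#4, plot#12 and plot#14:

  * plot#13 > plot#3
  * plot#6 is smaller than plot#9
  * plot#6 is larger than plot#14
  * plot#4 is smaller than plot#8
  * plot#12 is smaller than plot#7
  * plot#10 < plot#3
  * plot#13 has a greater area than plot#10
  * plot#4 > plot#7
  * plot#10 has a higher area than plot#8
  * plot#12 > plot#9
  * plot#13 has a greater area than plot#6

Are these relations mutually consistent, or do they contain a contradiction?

The single ordering plot#14 < plot#6 < plot#9 < plot#12 < plot#7 < plot#4 < plot#8 < plot#10 < plot#3 < plot#13 satisfies every listed relation, so no contradiction arises.

consistent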